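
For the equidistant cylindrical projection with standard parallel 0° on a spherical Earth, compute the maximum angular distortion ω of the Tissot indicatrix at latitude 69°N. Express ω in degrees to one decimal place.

56.4°

For the equirectangular projection with φ₀ = 0 (plate carrée), h = 1 along meridians and k = sec φ along parallels.
At 69°: h = 1.000, k = 2.790; principal scales a = 2.790, b = 1.000.
sin(ω/2) = (a − b)/(a + b) = 1.790/3.790 = 0.4724, so ω = 2 arcsin(0.4724) ≈ 56.4°.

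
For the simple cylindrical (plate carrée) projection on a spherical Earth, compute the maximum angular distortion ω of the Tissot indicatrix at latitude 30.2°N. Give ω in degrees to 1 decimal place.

8.4°

For the equirectangular projection with φ₀ = 0 (plate carrée), h = 1 along meridians and k = sec φ along parallels.
At 30.2°: h = 1.000, k = 1.157; principal scales a = 1.157, b = 1.000.
sin(ω/2) = (a − b)/(a + b) = 0.1570/2.157 = 0.07280, so ω = 2 arcsin(0.07280) ≈ 8.4°.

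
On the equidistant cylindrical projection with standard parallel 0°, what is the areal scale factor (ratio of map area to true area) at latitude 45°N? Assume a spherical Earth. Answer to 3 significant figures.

1.41

For the equirectangular projection with φ₀ = 0 (plate carrée), h = 1 along meridians and k = sec φ along parallels.
Areal scale = h·k = 1 × sec φ; at 45°, h = 1.000, k = 1.414, so h·k = 1.414.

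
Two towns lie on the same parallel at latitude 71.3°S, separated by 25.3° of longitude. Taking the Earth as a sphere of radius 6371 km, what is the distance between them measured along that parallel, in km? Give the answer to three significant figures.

Arc length along a parallel = R cos φ · Δλ (with Δλ in radians).
= 6371 × cos 71.3° × (25.3° × π/180) = 6371 × 0.3206 × 0.4416 ≈ 902 km.

902 km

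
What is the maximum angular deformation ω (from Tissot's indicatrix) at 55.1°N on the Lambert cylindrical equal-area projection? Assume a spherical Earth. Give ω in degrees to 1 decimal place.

The Lambert cylindrical equal-area projection is the cylindrical equal-area projection with its standard parallel at the equator (φ₀ = 0). A cylindrical equal-area projection with standard parallel φ₀ has meridian scale h = cos φ / cos φ₀ and parallel scale k = cos φ₀ / cos φ (so areas are preserved, h·k = 1).
At 55.1°: h = 0.5721, k = 1.748; principal scales a = 1.748, b = 0.5721.
sin(ω/2) = (a − b)/(a + b) = 1.176/2.320 = 0.5068, so ω = 2 arcsin(0.5068) ≈ 60.9°.

60.9°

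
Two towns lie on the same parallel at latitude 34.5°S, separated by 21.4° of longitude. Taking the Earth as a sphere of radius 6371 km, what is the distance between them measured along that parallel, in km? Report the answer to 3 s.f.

Arc length along a parallel = R cos φ · Δλ (with Δλ in radians).
= 6371 × cos 34.5° × (21.4° × π/180) = 6371 × 0.8241 × 0.3735 ≈ 1960 km.

1960 km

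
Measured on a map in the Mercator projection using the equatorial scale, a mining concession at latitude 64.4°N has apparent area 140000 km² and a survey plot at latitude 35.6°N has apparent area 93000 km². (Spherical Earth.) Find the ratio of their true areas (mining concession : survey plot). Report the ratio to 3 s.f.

On Mercator the areal scale is sec²φ, so true area = apparent × cos²φ.
True area of mining concession: 140000 × cos²(64.4°) = 140000 × 0.1867 = 26140 km².
True area of survey plot: 93000 × cos²(35.6°) = 93000 × 0.6611 = 61490 km².
Ratio = 26140 / 61490 ≈ 0.425.

0.425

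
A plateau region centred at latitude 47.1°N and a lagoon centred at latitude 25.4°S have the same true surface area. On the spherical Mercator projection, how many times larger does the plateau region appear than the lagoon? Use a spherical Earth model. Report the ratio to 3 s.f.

1.76

Mercator is conformal with k = sec φ, so areal scale = k² = sec²φ.
At 47.1°: sec²(47.1°) = 1/0.6807² = 2.158.
At 25.4°: sec²(25.4°) = 1/0.9033² = 1.225.
Ratio = 2.158/1.225 = cos²(25.4°)/cos²(47.1°) ≈ 1.76.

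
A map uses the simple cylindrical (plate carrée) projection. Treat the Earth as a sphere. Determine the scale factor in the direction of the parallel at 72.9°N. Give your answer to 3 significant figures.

3.40

In the plate carrée (x = Rλ, y = Rφ), meridians are true-scale (h = 1) and parallels are stretched by k = sec φ.
k = 1/cos 72.9° = 1/0.2940 = 3.401.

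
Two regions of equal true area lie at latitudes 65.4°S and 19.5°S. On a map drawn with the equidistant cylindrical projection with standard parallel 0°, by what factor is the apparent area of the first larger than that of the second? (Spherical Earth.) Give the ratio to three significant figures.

In the plate carrée (x = Rλ, y = Rφ), meridians are true-scale (h = 1) and parallels are stretched by k = sec φ.
Areal scale at 65.4°: h·k = 1.000 × 2.402 = 2.402.
Areal scale at 19.5°: h·k = 1.000 × 1.061 = 1.061.
Ratio = 2.402/1.061 ≈ 2.26.

2.26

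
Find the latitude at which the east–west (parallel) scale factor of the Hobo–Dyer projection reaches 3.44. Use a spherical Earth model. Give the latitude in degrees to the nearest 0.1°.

Hobo–Dyer is a cylindrical equal-area projection with standard parallels at ±37.5°. Cylindrical equal-area (φ₀ = 37.5°): h = cos φ / cos 37.5° along meridians, k = cos 37.5° / cos φ along parallels; h·k = 1.
k = cos φ₀ / cos φ = 3.44  ⇒  cos φ = cos 37.5° / 3.44 = 0.2306.
φ = arccos(0.2306) ≈ 76.7°.

76.7°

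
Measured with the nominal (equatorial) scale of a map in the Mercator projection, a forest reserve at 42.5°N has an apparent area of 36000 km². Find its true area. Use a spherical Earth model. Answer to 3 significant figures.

For Mercator, h = k = sec φ (a conformal cylindrical projection has a single point scale, 1/cos φ).
Areal scale = k² = sec²φ = 1/cos²(42.5°) = 1/0.7373² = 1.840.
True area = apparent / (areal scale) = 36000 / 1.840 ≈ 19600 km².

19600 km²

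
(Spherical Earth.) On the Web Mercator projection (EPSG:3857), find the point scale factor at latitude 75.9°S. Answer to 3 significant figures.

4.10

The Mercator projection is conformal; its linear scale factor is the same in every direction and equals sec φ = 1/cos φ.
k = 1/cos 75.9° = 1/0.2436 = 4.105.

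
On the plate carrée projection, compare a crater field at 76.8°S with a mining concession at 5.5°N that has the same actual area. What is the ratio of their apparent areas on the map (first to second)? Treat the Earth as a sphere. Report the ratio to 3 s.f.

4.36

In the plate carrée (x = Rλ, y = Rφ), meridians are true-scale (h = 1) and parallels are stretched by k = sec φ.
Areal scale at 76.8°: h·k = 1.000 × 4.379 = 4.379.
Areal scale at 5.5°: h·k = 1.000 × 1.005 = 1.005.
Ratio = 4.379/1.005 ≈ 4.36.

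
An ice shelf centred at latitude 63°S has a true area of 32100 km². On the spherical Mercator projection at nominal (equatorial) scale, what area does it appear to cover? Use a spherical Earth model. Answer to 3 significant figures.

156000 km²

The Mercator projection is conformal; its linear scale factor is the same in every direction and equals sec φ = 1/cos φ.
Areal scale = k² = sec²φ = 1/cos²(63°) = 1/0.4540² = 4.852.
Apparent area = 32100 × 4.852 ≈ 156000 km².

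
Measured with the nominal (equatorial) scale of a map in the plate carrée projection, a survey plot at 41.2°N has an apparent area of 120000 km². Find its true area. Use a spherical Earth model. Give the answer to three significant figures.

In the plate carrée (x = Rλ, y = Rφ), meridians are true-scale (h = 1) and parallels are stretched by k = sec φ.
Areal scale = h·k = 1 × sec φ; at 41.2°, h = 1.000, k = 1.329, so h·k = 1.329.
True area = apparent / (areal scale) = 120000 / 1.329 ≈ 90300 km².

90300 km²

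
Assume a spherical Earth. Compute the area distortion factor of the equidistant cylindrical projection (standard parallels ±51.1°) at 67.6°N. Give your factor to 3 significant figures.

In the equirectangular projection with standard parallel φ₀ = 51.1° (x = Rλ cos φ₀, y = Rφ), meridians are true-scale (h = 1) and the parallel scale is k = cos φ₀ / cos φ.
Areal scale = h·k = 1 × cos φ₀ / cos φ; at 67.6°, h = 1.000, k = 1.648, so h·k = 1.648.

1.65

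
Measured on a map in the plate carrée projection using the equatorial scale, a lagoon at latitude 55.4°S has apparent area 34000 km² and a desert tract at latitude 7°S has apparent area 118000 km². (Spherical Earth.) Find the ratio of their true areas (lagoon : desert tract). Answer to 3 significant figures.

0.165

On the plate carrée, areal scale = h·k = 1 × sec φ, so true area = apparent × cos φ.
True area of lagoon: 34000 × cos(55.4°) = 34000 × 0.5678 = 19310 km².
True area of desert tract: 118000 × cos(7°) = 118000 × 0.9925 = 117100 km².
Ratio = 19310 / 117100 ≈ 0.165.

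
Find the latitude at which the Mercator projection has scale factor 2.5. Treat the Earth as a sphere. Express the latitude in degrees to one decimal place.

66.4°

Mercator scale is k = sec φ = 1/cos φ.
1/cos φ = 2.5  ⇒  cos φ = 0.4000  ⇒  φ = arccos(0.4000) ≈ 66.4°.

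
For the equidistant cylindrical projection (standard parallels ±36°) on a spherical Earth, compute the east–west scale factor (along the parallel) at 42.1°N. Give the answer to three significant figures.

The equidistant cylindrical projection with φ₀ = 36° has h = 1 (meridians true) and k = cos φ₀ / cos φ along parallels.
k = cos 36° / cos 42.1° = 0.8090/0.7420 = 1.090.

1.09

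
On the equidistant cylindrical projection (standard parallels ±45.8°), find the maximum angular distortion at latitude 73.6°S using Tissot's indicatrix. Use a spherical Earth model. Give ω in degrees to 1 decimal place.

The equidistant cylindrical projection with φ₀ = 45.8° has h = 1 (meridians true) and k = cos φ₀ / cos φ along parallels.
At 73.6°: h = 1.000, k = 2.469; principal scales a = 2.469, b = 1.000.
sin(ω/2) = (a − b)/(a + b) = 1.469/3.469 = 0.4235, so ω = 2 arcsin(0.4235) ≈ 50.1°.

50.1°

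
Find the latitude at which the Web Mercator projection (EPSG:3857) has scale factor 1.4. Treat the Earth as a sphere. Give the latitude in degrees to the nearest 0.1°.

44.4°

Mercator scale is k = sec φ = 1/cos φ.
1/cos φ = 1.4  ⇒  cos φ = 0.7143  ⇒  φ = arccos(0.7143) ≈ 44.4°.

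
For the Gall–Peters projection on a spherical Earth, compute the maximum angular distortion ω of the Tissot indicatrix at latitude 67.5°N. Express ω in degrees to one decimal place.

66.3°

The Gall–Peters projection is cylindrical equal-area with φ₀ = 45°. For cylindrical equal-area with standard parallel φ₀, h = cos φ / cos φ₀ and k = cos φ₀ / cos φ, so h·k = 1.
At 67.5°: h = 0.5412, k = 1.848; principal scales a = 1.848, b = 0.5412.
sin(ω/2) = (a − b)/(a + b) = 1.307/2.389 = 0.5469, so ω = 2 arcsin(0.5469) ≈ 66.3°.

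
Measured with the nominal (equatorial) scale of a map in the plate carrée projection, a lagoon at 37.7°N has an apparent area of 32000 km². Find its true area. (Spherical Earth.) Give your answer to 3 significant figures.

Plate carrée maps x = Rλ, y = Rφ. The meridian scale is h = 1 and the parallel scale is k = 1/cos φ = sec φ.
Areal scale = h·k = 1 × sec φ; at 37.7°, h = 1.000, k = 1.264, so h·k = 1.264.
True area = apparent / (areal scale) = 32000 / 1.264 ≈ 25300 km².

25300 km²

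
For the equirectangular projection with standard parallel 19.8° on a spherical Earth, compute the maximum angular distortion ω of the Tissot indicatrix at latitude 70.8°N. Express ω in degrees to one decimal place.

With standard parallel φ₀ = 19.8°, the equirectangular projection gives x = Rλ cos φ₀, y = Rφ, so h = 1 and k = cos 19.8° / cos φ.
At 70.8°: h = 1.000, k = 2.861; principal scales a = 2.861, b = 1.000.
sin(ω/2) = (a − b)/(a + b) = 1.861/3.861 = 0.4820, so ω = 2 arcsin(0.4820) ≈ 57.6°.

57.6°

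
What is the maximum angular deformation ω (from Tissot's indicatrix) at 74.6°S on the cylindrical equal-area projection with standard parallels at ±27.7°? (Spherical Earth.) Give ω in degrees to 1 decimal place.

113.2°

A cylindrical equal-area projection with standard parallel φ₀ has meridian scale h = cos φ / cos φ₀ and parallel scale k = cos φ₀ / cos φ (so areas are preserved, h·k = 1).
At 74.6°: h = 0.2999, k = 3.334; principal scales a = 3.334, b = 0.2999.
sin(ω/2) = (a − b)/(a + b) = 3.034/3.634 = 0.8349, so ω = 2 arcsin(0.8349) ≈ 113.2°.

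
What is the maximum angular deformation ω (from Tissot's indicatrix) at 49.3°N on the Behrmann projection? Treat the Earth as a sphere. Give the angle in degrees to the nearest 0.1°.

The Behrmann projection is cylindrical equal-area with φ₀ = 30°. Cylindrical equal-area (φ₀ = 30°): h = cos φ / cos 30° along meridians, k = cos 30° / cos φ along parallels; h·k = 1.
At 49.3°: h = 0.7530, k = 1.328; principal scales a = 1.328, b = 0.7530.
sin(ω/2) = (a − b)/(a + b) = 0.5751/2.081 = 0.2763, so ω = 2 arcsin(0.2763) ≈ 32.1°.

32.1°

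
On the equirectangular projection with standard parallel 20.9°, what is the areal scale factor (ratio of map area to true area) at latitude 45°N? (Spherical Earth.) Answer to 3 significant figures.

In the equirectangular projection with standard parallel φ₀ = 20.9° (x = Rλ cos φ₀, y = Rφ), meridians are true-scale (h = 1) and the parallel scale is k = cos φ₀ / cos φ.
Areal scale = h·k = 1 × cos φ₀ / cos φ; at 45°, h = 1.000, k = 1.321, so h·k = 1.321.

1.32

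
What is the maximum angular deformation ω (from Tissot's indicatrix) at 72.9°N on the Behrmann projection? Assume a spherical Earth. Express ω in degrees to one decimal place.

The Behrmann projection is cylindrical equal-area with φ₀ = 30°. A cylindrical equal-area projection with standard parallel φ₀ has meridian scale h = cos φ / cos φ₀ and parallel scale k = cos φ₀ / cos φ (so areas are preserved, h·k = 1).
At 72.9°: h = 0.3395, k = 2.945; principal scales a = 2.945, b = 0.3395.
sin(ω/2) = (a − b)/(a + b) = 2.606/3.285 = 0.7933, so ω = 2 arcsin(0.7933) ≈ 105.0°.

105.0°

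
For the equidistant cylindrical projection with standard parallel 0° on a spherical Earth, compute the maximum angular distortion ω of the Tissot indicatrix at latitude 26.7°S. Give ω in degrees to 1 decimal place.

6.5°

Plate carrée maps x = Rλ, y = Rφ. The meridian scale is h = 1 and the parallel scale is k = 1/cos φ = sec φ.
At 26.7°: h = 1.000, k = 1.119; principal scales a = 1.119, b = 1.000.
sin(ω/2) = (a − b)/(a + b) = 0.1194/2.119 = 0.05632, so ω = 2 arcsin(0.05632) ≈ 6.5°.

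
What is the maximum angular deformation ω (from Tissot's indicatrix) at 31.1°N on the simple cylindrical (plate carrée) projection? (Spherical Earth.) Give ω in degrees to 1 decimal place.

For the equirectangular projection with φ₀ = 0 (plate carrée), h = 1 along meridians and k = sec φ along parallels.
At 31.1°: h = 1.000, k = 1.168; principal scales a = 1.168, b = 1.000.
sin(ω/2) = (a − b)/(a + b) = 0.1679/2.168 = 0.07743, so ω = 2 arcsin(0.07743) ≈ 8.9°.

8.9°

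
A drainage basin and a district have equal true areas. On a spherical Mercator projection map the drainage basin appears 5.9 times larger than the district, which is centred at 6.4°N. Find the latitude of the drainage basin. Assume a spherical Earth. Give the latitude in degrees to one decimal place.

65.8°

On Mercator, (apparent₁)/(apparent₂) = sec²φ₁ / sec²φ₂ when true areas are equal.
cos²φ₂ / cos²φ₁ = 5.9  ⇒  cos φ₁ = cos 6.4° / √5.9 = 0.9938/2.429 = 0.4091.
φ₁ = arccos(0.4091) ≈ 65.8°.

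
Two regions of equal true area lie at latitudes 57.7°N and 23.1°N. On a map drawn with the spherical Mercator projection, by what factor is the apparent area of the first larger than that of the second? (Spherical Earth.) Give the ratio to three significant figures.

Mercator areal scale is sec²φ.
At 57.7°: sec²(57.7°) = 1/0.5344² = 3.502.
At 23.1°: sec²(23.1°) = 1/0.9198² = 1.182.
Ratio = 3.502/1.182 = cos²(23.1°)/cos²(57.7°) ≈ 2.96.

2.96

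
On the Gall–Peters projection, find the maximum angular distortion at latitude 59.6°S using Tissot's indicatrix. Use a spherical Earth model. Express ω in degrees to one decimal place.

Gall–Peters is a cylindrical equal-area projection with standard parallels at ±45°. A cylindrical equal-area projection with standard parallel φ₀ has meridian scale h = cos φ / cos φ₀ and parallel scale k = cos φ₀ / cos φ (so areas are preserved, h·k = 1).
At 59.6°: h = 0.7156, k = 1.397; principal scales a = 1.397, b = 0.7156.
sin(ω/2) = (a − b)/(a + b) = 0.6817/2.113 = 0.3226, so ω = 2 arcsin(0.3226) ≈ 37.6°.

37.6°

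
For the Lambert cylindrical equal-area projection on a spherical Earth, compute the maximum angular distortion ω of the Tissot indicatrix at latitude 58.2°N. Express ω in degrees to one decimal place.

68.9°

The Lambert cylindrical equal-area projection is the cylindrical equal-area projection with its standard parallel at the equator (φ₀ = 0). Cylindrical equal-area (φ₀ = 0°): h = cos φ / cos 0° along meridians, k = cos 0° / cos φ along parallels; h·k = 1.
At 58.2°: h = 0.5270, k = 1.898; principal scales a = 1.898, b = 0.5270.
sin(ω/2) = (a − b)/(a + b) = 1.371/2.425 = 0.5653, so ω = 2 arcsin(0.5653) ≈ 68.9°.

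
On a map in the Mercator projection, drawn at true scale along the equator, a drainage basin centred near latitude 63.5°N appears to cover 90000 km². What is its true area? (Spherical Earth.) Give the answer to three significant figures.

17900 km²

For Mercator, h = k = sec φ (a conformal cylindrical projection has a single point scale, 1/cos φ).
Areal scale = k² = sec²φ = 1/cos²(63.5°) = 1/0.4462² = 5.023.
True area = apparent / (areal scale) = 90000 / 5.023 ≈ 17900 km².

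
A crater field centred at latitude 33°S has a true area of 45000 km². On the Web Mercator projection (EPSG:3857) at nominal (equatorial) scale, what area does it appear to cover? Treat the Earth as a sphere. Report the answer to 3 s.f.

Mercator is conformal, so the point scale is isotropic: h = k = sec φ = 1/cos φ.
Areal scale = k² = sec²φ = 1/cos²(33°) = 1/0.8387² = 1.422.
Apparent area = 45000 × 1.422 ≈ 64000 km².

64000 km²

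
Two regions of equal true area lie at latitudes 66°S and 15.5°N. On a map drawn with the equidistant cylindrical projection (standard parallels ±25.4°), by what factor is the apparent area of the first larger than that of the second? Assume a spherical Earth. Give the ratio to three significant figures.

2.37

In the equirectangular projection with standard parallel φ₀ = 25.4° (x = Rλ cos φ₀, y = Rφ), meridians are true-scale (h = 1) and the parallel scale is k = cos φ₀ / cos φ.
Areal scale at 66°: h·k = 1.000 × 2.221 = 2.221.
Areal scale at 15.5°: h·k = 1.000 × 0.9374 = 0.9374.
Ratio = 2.221/0.9374 ≈ 2.37.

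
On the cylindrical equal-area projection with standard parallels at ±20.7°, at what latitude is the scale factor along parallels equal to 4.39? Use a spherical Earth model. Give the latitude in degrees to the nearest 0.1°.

For cylindrical equal-area with standard parallel φ₀, h = cos φ / cos φ₀ and k = cos φ₀ / cos φ, so h·k = 1.
k = cos φ₀ / cos φ = 4.39  ⇒  cos φ = cos 20.7° / 4.39 = 0.2131.
φ = arccos(0.2131) ≈ 77.7°.

77.7°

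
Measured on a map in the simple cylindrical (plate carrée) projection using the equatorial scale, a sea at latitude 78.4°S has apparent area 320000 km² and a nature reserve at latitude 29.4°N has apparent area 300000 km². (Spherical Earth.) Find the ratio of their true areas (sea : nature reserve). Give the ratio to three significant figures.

Plate carrée has h = 1 and k = sec φ, giving areal scale sec φ; true area = (apparent area) · cos φ.
True area of sea: 320000 × cos(78.4°) = 320000 × 0.2011 = 64340 km².
True area of nature reserve: 300000 × cos(29.4°) = 300000 × 0.8712 = 261400 km².
Ratio = 64340 / 261400 ≈ 0.246.

0.246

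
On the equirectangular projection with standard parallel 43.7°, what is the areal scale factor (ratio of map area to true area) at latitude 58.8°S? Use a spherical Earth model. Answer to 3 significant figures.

1.40

In the equirectangular projection with standard parallel φ₀ = 43.7° (x = Rλ cos φ₀, y = Rφ), meridians are true-scale (h = 1) and the parallel scale is k = cos φ₀ / cos φ.
Areal scale = h·k = 1 × cos φ₀ / cos φ; at 58.8°, h = 1.000, k = 1.396, so h·k = 1.396.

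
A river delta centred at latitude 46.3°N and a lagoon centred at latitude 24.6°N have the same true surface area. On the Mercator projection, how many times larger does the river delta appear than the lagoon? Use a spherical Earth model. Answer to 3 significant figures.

Mercator is conformal with k = sec φ, so areal scale = k² = sec²φ.
At 46.3°: sec²(46.3°) = 1/0.6909² = 2.095.
At 24.6°: sec²(24.6°) = 1/0.9092² = 1.210.
Ratio = 2.095/1.210 = cos²(24.6°)/cos²(46.3°) ≈ 1.73.

1.73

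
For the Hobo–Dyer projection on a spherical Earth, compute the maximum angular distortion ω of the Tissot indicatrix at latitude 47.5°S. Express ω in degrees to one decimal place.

18.3°

Hobo–Dyer is a cylindrical equal-area projection with standard parallels at ±37.5°. For cylindrical equal-area with standard parallel φ₀, h = cos φ / cos φ₀ and k = cos φ₀ / cos φ, so h·k = 1.
At 47.5°: h = 0.8516, k = 1.174; principal scales a = 1.174, b = 0.8516.
sin(ω/2) = (a − b)/(a + b) = 0.3227/2.026 = 0.1593, so ω = 2 arcsin(0.1593) ≈ 18.3°.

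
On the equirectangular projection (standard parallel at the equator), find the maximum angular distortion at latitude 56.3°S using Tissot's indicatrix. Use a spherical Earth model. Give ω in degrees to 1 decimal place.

For the equirectangular projection with φ₀ = 0 (plate carrée), h = 1 along meridians and k = sec φ along parallels.
At 56.3°: h = 1.000, k = 1.802; principal scales a = 1.802, b = 1.000.
sin(ω/2) = (a − b)/(a + b) = 0.8023/2.802 = 0.2863, so ω = 2 arcsin(0.2863) ≈ 33.3°.

33.3°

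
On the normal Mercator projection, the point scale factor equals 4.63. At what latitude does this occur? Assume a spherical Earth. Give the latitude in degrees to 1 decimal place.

Mercator scale is k = sec φ = 1/cos φ.
1/cos φ = 4.63  ⇒  cos φ = 0.2160  ⇒  φ = arccos(0.2160) ≈ 77.5°.

77.5°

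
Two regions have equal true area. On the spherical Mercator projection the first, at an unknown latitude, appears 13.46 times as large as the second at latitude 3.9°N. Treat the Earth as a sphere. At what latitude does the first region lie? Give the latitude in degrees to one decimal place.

On Mercator, (apparent₁)/(apparent₂) = sec²φ₁ / sec²φ₂ when true areas are equal.
cos²φ₂ / cos²φ₁ = 13.46  ⇒  cos φ₁ = cos 3.9° / √13.46 = 0.9977/3.669 = 0.2719.
φ₁ = arccos(0.2719) ≈ 74.2°.

74.2°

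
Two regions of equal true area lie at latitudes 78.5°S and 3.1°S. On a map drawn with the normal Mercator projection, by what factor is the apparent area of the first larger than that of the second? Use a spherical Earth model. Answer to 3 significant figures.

On Mercator, area is exaggerated by sec²φ = 1/cos²φ.
At 78.5°: sec²(78.5°) = 1/0.1994² = 25.16.
At 3.1°: sec²(3.1°) = 1/0.9985² = 1.003.
Ratio = 25.16/1.003 = cos²(3.1°)/cos²(78.5°) ≈ 25.1.

25.1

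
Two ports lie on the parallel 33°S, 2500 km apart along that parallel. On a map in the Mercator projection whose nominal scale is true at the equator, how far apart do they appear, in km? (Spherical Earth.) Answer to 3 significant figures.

The Mercator projection is conformal; its linear scale factor is the same in every direction and equals sec φ = 1/cos φ.
Along the parallel, k = sec 33° = 1/0.8387 = 1.192.
Map distance = 2500 × 1.192 ≈ 2980 km.

2980 km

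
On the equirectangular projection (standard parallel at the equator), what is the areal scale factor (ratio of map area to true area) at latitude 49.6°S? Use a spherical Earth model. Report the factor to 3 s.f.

In the plate carrée (x = Rλ, y = Rφ), meridians are true-scale (h = 1) and parallels are stretched by k = sec φ.
Areal scale = h·k = 1 × sec φ; at 49.6°, h = 1.000, k = 1.543, so h·k = 1.543.

1.54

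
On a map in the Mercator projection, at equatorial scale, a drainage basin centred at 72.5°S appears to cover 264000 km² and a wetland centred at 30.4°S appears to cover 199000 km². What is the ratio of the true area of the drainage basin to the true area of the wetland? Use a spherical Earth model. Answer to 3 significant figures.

Since Mercator area scale is 1/cos²φ, the true area equals the apparent area multiplied by cos²φ.
True area of drainage basin: 264000 × cos²(72.5°) = 264000 × 0.09042 = 23870 km².
True area of wetland: 199000 × cos²(30.4°) = 199000 × 0.7439 = 148000 km².
Ratio = 23870 / 148000 ≈ 0.161.

0.161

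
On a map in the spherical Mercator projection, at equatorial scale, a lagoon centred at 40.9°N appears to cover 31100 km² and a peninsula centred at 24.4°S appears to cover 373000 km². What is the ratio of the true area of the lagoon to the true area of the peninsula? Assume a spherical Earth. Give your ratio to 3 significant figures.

Mercator's areal exaggeration is sec²φ; hence true area = (apparent area) · cos²φ.
True area of lagoon: 31100 × cos²(40.9°) = 31100 × 0.5713 = 17770 km².
True area of peninsula: 373000 × cos²(24.4°) = 373000 × 0.8293 = 309300 km².
Ratio = 17770 / 309300 ≈ 0.0574.

0.0574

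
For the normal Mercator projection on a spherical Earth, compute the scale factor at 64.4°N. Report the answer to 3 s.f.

Mercator is conformal, so the point scale is isotropic: h = k = sec φ = 1/cos φ.
k = 1/cos 64.4° = 1/0.4321 = 2.314.

2.31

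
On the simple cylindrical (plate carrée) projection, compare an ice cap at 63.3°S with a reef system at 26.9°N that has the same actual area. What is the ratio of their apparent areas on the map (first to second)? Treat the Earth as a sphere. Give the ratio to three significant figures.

1.98

For the equirectangular projection with φ₀ = 0 (plate carrée), h = 1 along meridians and k = sec φ along parallels.
Areal scale at 63.3°: h·k = 1.000 × 2.226 = 2.226.
Areal scale at 26.9°: h·k = 1.000 × 1.121 = 1.121.
Ratio = 2.226/1.121 ≈ 1.98.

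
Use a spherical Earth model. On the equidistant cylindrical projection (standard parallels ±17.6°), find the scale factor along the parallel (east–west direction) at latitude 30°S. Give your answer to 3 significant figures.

1.10

The equidistant cylindrical projection with φ₀ = 17.6° has h = 1 (meridians true) and k = cos φ₀ / cos φ along parallels.
k = cos 17.6° / cos 30° = 0.9532/0.8660 = 1.101.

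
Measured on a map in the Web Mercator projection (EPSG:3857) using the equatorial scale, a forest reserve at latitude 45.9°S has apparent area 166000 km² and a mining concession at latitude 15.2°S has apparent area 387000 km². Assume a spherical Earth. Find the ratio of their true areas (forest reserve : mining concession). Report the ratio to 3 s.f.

Mercator's areal exaggeration is sec²φ; hence true area = (apparent area) · cos²φ.
True area of forest reserve: 166000 × cos²(45.9°) = 166000 × 0.4843 = 80390 km².
True area of mining concession: 387000 × cos²(15.2°) = 387000 × 0.9313 = 360400 km².
Ratio = 80390 / 360400 ≈ 0.223.

0.223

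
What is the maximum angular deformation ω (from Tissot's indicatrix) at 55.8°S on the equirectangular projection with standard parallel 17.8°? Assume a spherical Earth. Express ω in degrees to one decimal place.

The equidistant cylindrical projection with φ₀ = 17.8° has h = 1 (meridians true) and k = cos φ₀ / cos φ along parallels.
At 55.8°: h = 1.000, k = 1.694; principal scales a = 1.694, b = 1.000.
sin(ω/2) = (a − b)/(a + b) = 0.6939/2.694 = 0.2576, so ω = 2 arcsin(0.2576) ≈ 29.9°.

29.9°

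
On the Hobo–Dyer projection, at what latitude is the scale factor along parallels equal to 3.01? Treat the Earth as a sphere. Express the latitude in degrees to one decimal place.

74.7°

Hobo–Dyer is a cylindrical equal-area projection with standard parallels at ±37.5°. Cylindrical equal-area (φ₀ = 37.5°): h = cos φ / cos 37.5° along meridians, k = cos 37.5° / cos φ along parallels; h·k = 1.
k = cos φ₀ / cos φ = 3.01  ⇒  cos φ = cos 37.5° / 3.01 = 0.2636.
φ = arccos(0.2636) ≈ 74.7°.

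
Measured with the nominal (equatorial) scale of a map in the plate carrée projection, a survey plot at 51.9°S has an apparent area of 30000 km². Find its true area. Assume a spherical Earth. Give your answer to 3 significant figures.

18500 km²

In the plate carrée (x = Rλ, y = Rφ), meridians are true-scale (h = 1) and parallels are stretched by k = sec φ.
Areal scale = h·k = 1 × sec φ; at 51.9°, h = 1.000, k = 1.621, so h·k = 1.621.
True area = apparent / (areal scale) = 30000 / 1.621 ≈ 18500 km².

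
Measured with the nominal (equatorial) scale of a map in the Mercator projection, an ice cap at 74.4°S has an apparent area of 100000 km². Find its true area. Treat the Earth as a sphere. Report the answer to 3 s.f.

7230 km²

For Mercator, h = k = sec φ (a conformal cylindrical projection has a single point scale, 1/cos φ).
Areal scale = k² = sec²φ = 1/cos²(74.4°) = 1/0.2689² = 13.83.
True area = apparent / (areal scale) = 100000 / 13.83 ≈ 7230 km².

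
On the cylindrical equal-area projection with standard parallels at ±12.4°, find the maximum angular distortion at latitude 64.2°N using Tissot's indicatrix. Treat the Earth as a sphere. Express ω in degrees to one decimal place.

Cylindrical equal-area (φ₀ = 12.4°): h = cos φ / cos 12.4° along meridians, k = cos 12.4° / cos φ along parallels; h·k = 1.
At 64.2°: h = 0.4456, k = 2.244; principal scales a = 2.244, b = 0.4456.
sin(ω/2) = (a − b)/(a + b) = 1.798/2.690 = 0.6686, so ω = 2 arcsin(0.6686) ≈ 83.9°.

83.9°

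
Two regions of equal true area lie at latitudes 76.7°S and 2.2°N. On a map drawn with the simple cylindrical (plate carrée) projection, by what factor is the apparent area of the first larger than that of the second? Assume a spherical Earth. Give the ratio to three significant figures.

4.34

Plate carrée maps x = Rλ, y = Rφ. The meridian scale is h = 1 and the parallel scale is k = 1/cos φ = sec φ.
Areal scale at 76.7°: h·k = 1.000 × 4.347 = 4.347.
Areal scale at 2.2°: h·k = 1.000 × 1.001 = 1.001.
Ratio = 4.347/1.001 ≈ 4.34.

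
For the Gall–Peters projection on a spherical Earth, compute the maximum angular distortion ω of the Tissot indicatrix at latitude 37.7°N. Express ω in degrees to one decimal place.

Gall–Peters is a cylindrical equal-area projection with standard parallels at ±45°. A cylindrical equal-area projection with standard parallel φ₀ has meridian scale h = cos φ / cos φ₀ and parallel scale k = cos φ₀ / cos φ (so areas are preserved, h·k = 1).
At 37.7°: h = 1.119, k = 0.8937; principal scales a = 1.119, b = 0.8937.
sin(ω/2) = (a − b)/(a + b) = 0.2253/2.013 = 0.1119, so ω = 2 arcsin(0.1119) ≈ 12.9°.

12.9°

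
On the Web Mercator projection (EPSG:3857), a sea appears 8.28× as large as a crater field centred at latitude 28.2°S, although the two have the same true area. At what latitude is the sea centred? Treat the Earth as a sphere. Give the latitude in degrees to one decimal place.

For equal true areas on Mercator, apparent areas scale as sec²φ, so the ratio is cos²φ₂ / cos²φ₁.
cos²φ₂ / cos²φ₁ = 8.28  ⇒  cos φ₁ = cos 28.2° / √8.28 = 0.8813/2.877 = 0.3063.
φ₁ = arccos(0.3063) ≈ 72.2°.

72.2°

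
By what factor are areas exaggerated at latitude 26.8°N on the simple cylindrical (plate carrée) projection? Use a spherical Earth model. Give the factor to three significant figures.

1.12

In the plate carrée (x = Rλ, y = Rφ), meridians are true-scale (h = 1) and parallels are stretched by k = sec φ.
Areal scale = h·k = 1 × sec φ; at 26.8°, h = 1.000, k = 1.120, so h·k = 1.120.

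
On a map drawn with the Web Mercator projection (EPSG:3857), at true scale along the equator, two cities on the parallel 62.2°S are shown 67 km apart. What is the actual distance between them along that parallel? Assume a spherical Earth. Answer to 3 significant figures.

31.2 km

For Mercator, h = k = sec φ (a conformal cylindrical projection has a single point scale, 1/cos φ).
Along the parallel at 62.2°, map distances are exaggerated by k = sec 62.2° = 2.144.
True distance = 67 / 2.144 = 67 × cos 62.2° ≈ 31.2 km.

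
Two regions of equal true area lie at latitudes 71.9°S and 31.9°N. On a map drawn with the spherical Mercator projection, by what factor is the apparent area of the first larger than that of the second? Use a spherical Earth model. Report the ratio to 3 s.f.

On Mercator, area is exaggerated by sec²φ = 1/cos²φ.
At 71.9°: sec²(71.9°) = 1/0.3107² = 10.36.
At 31.9°: sec²(31.9°) = 1/0.8490² = 1.387.
Ratio = 10.36/1.387 = cos²(31.9°)/cos²(71.9°) ≈ 7.47.

7.47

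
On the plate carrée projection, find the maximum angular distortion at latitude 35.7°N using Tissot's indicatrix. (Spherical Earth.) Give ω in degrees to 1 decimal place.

11.9°

Plate carrée maps x = Rλ, y = Rφ. The meridian scale is h = 1 and the parallel scale is k = 1/cos φ = sec φ.
At 35.7°: h = 1.000, k = 1.231; principal scales a = 1.231, b = 1.000.
sin(ω/2) = (a − b)/(a + b) = 0.2314/2.231 = 0.1037, so ω = 2 arcsin(0.1037) ≈ 11.9°.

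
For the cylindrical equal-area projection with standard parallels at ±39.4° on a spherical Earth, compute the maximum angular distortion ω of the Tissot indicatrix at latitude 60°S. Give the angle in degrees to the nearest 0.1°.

48.4°

A cylindrical equal-area projection with standard parallel φ₀ has meridian scale h = cos φ / cos φ₀ and parallel scale k = cos φ₀ / cos φ (so areas are preserved, h·k = 1).
At 60°: h = 0.6471, k = 1.545; principal scales a = 1.545, b = 0.6471.
sin(ω/2) = (a − b)/(a + b) = 0.8984/2.193 = 0.4098, so ω = 2 arcsin(0.4098) ≈ 48.4°.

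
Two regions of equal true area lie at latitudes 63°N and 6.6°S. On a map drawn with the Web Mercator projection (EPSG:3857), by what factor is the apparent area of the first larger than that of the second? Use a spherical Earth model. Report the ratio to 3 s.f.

Mercator is conformal with k = sec φ, so areal scale = k² = sec²φ.
At 63°: sec²(63°) = 1/0.4540² = 4.852.
At 6.6°: sec²(6.6°) = 1/0.9934² = 1.013.
Ratio = 4.852/1.013 = cos²(6.6°)/cos²(63°) ≈ 4.79.

4.79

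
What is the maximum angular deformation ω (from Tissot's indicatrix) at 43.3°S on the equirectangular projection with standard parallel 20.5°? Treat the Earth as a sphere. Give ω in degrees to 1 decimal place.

14.4°

In the equirectangular projection with standard parallel φ₀ = 20.5° (x = Rλ cos φ₀, y = Rφ), meridians are true-scale (h = 1) and the parallel scale is k = cos φ₀ / cos φ.
At 43.3°: h = 1.000, k = 1.287; principal scales a = 1.287, b = 1.000.
sin(ω/2) = (a − b)/(a + b) = 0.2870/2.287 = 0.1255, so ω = 2 arcsin(0.1255) ≈ 14.4°.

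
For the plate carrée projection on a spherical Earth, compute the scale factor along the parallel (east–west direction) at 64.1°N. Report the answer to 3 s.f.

2.29

In the plate carrée (x = Rλ, y = Rφ), meridians are true-scale (h = 1) and parallels are stretched by k = sec φ.
k = 1/cos 64.1° = 1/0.4368 = 2.289.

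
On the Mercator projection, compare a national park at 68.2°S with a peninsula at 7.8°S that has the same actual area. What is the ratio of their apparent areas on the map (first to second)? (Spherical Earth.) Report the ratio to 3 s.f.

Mercator is conformal with k = sec φ, so areal scale = k² = sec²φ.
At 68.2°: sec²(68.2°) = 1/0.3714² = 7.251.
At 7.8°: sec²(7.8°) = 1/0.9907² = 1.019.
Ratio = 7.251/1.019 = cos²(7.8°)/cos²(68.2°) ≈ 7.12.

7.12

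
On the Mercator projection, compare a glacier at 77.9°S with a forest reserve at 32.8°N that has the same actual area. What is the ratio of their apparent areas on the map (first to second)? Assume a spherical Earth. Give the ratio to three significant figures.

16.1

Mercator areal scale is sec²φ.
At 77.9°: sec²(77.9°) = 1/0.2096² = 22.76.
At 32.8°: sec²(32.8°) = 1/0.8406² = 1.415.
Ratio = 22.76/1.415 = cos²(32.8°)/cos²(77.9°) ≈ 16.1.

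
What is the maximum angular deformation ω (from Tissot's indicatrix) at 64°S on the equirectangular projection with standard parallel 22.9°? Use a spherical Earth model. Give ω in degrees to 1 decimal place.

41.6°

In the equirectangular projection with standard parallel φ₀ = 22.9° (x = Rλ cos φ₀, y = Rφ), meridians are true-scale (h = 1) and the parallel scale is k = cos φ₀ / cos φ.
At 64°: h = 1.000, k = 2.101; principal scales a = 2.101, b = 1.000.
sin(ω/2) = (a − b)/(a + b) = 1.101/3.101 = 0.3551, so ω = 2 arcsin(0.3551) ≈ 41.6°.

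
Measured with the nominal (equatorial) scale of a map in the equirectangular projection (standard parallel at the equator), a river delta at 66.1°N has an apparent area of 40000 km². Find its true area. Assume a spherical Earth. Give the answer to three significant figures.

In the plate carrée (x = Rλ, y = Rφ), meridians are true-scale (h = 1) and parallels are stretched by k = sec φ.
Areal scale = h·k = 1 × sec φ; at 66.1°, h = 1.000, k = 2.468, so h·k = 2.468.
True area = apparent / (areal scale) = 40000 / 2.468 ≈ 16200 km².

16200 km²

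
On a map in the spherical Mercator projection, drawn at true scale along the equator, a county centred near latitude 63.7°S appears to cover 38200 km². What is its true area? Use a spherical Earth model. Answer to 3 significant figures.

7500 km²

For Mercator, h = k = sec φ (a conformal cylindrical projection has a single point scale, 1/cos φ).
Areal scale = k² = sec²φ = 1/cos²(63.7°) = 1/0.4431² = 5.094.
True area = apparent / (areal scale) = 38200 / 5.094 ≈ 7500 km².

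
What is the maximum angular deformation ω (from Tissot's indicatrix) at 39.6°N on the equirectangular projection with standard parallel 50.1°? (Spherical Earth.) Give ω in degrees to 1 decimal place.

10.5°

The equidistant cylindrical projection with φ₀ = 50.1° has h = 1 (meridians true) and k = cos φ₀ / cos φ along parallels.
At 39.6°: h = 1.000, k = 0.8325; principal scales a = 1.000, b = 0.8325.
sin(ω/2) = (a − b)/(a + b) = 0.1675/1.832 = 0.09141, so ω = 2 arcsin(0.09141) ≈ 10.5°.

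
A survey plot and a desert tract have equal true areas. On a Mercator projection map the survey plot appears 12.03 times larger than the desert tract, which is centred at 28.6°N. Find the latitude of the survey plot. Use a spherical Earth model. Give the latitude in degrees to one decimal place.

75.3°

On Mercator, (apparent₁)/(apparent₂) = sec²φ₁ / sec²φ₂ when true areas are equal.
cos²φ₂ / cos²φ₁ = 12.03  ⇒  cos φ₁ = cos 28.6° / √12.03 = 0.8780/3.468 = 0.2531.
φ₁ = arccos(0.2531) ≈ 75.3°.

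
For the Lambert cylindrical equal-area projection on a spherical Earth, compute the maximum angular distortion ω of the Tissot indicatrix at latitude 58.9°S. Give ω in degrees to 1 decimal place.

The Lambert cylindrical equal-area projection is the cylindrical equal-area projection with its standard parallel at the equator (φ₀ = 0). Cylindrical equal-area (φ₀ = 0°): h = cos φ / cos 0° along meridians, k = cos 0° / cos φ along parallels; h·k = 1.
At 58.9°: h = 0.5165, k = 1.936; principal scales a = 1.936, b = 0.5165.
sin(ω/2) = (a − b)/(a + b) = 1.419/2.453 = 0.5788, so ω = 2 arcsin(0.5788) ≈ 70.7°.

70.7°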